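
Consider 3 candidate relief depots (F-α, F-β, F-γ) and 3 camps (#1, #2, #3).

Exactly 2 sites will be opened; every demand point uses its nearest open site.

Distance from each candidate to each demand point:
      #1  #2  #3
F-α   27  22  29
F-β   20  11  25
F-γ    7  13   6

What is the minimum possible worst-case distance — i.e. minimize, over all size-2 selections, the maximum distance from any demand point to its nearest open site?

Open {F-β, F-γ}.
  Farthest demand point is #2 at distance 11 (to F-β); all others are ≤ 11.
With {F-α, F-γ} the worst case is 13.
With {F-α, F-β} the worst case is 25.
No size-2 selection achieves below 11.

11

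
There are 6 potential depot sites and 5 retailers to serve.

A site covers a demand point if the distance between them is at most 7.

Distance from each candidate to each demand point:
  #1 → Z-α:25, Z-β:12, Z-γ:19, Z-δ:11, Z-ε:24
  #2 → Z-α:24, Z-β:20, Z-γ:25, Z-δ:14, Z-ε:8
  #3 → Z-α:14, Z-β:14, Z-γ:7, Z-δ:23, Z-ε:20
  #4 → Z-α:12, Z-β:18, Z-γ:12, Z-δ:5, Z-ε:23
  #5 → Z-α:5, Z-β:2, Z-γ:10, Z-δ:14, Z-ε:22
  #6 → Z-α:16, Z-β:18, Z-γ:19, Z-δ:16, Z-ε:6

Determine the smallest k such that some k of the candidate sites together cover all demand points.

4

Coverage sets (demand points within 7 of each site):
  #1: {}
  #2: {}
  #3: {Z-γ}
  #4: {Z-δ}
  #5: {Z-α, Z-β}
  #6: {Z-ε}
No 3 sites suffice: every size-3 union leaves at least one demand point uncovered.
But {#3, #4, #5, #6} covers everything, so the minimum is 4.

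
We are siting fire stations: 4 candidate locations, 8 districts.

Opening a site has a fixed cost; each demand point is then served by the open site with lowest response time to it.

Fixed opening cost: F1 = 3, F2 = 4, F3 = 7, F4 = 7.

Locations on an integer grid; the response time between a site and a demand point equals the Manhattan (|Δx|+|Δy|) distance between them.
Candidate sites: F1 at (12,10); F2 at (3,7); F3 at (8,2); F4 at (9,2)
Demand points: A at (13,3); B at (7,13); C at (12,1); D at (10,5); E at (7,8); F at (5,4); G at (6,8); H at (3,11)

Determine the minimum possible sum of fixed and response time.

Open {F2, F4}: assign each demand point to its cheapest open site.
  A→F4 5, B→F2 10, C→F4 4, D→F4 4, E→F2 5, F→F2 5, G→F2 4, H→F2 4
  response time 41, fixed 11 → total 52.
Compare {F1, F2, F4}: response time 39 + fixed 14 = 53.
Compare {F2, F3}: response time 44 + fixed 11 = 55.
Compare {F1, F2, F3}: response time 42 + fixed 14 = 56.
All other subsets cost ≥ 53. Minimum total cost: 52.

52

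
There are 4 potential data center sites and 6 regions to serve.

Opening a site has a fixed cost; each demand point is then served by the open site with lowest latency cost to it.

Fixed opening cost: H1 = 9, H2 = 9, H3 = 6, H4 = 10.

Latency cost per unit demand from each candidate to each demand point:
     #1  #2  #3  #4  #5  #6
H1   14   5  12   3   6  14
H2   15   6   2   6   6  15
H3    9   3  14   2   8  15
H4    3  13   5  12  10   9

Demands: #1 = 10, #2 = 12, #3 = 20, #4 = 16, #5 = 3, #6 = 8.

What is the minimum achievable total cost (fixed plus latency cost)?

Open {H2, H3, H4}: assign each demand point to its cheapest open site.
  #1→H4 10×3=30, #2→H3 12×3=36, #3→H2 20×2=40, #4→H3 16×2=32, #5→H2 3×6=18, #6→H4 8×9=72
  latency cost 228, fixed 25 → total 253.
Compare {H1, H2, H3, H4}: latency cost 228 + fixed 34 = 262.
Compare {H1, H2, H4}: latency cost 268 + fixed 28 = 296.
Compare {H3, H4}: latency cost 294 + fixed 16 = 310.
All other subsets cost ≥ 262. Minimum total cost: 253.

253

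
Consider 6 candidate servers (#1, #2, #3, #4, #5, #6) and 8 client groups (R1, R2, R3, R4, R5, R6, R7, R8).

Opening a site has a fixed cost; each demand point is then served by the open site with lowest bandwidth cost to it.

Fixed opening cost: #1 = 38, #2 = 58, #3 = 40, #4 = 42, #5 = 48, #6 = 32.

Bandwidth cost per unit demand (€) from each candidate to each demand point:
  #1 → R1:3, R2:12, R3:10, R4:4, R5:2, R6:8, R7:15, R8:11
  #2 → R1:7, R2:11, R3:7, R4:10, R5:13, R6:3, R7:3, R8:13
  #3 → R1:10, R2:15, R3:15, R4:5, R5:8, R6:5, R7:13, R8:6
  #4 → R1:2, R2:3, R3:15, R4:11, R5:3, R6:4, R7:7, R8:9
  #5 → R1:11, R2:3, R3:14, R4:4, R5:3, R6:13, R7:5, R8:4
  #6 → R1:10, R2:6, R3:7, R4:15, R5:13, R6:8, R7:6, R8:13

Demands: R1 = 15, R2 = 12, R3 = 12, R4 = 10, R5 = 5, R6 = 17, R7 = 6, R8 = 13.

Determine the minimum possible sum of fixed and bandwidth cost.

Open {#2, #4, #5}: assign each demand point to its cheapest open site.
  R1→#4 15×2=30, R2→#4 12×3=36, R3→#2 12×7=84, R4→#5 10×4=40, R5→#4 5×3=15, R6→#2 17×3=51, R7→#2 6×3=18, R8→#5 13×4=52
  bandwidth cost 326, fixed 148 → total 474.
Compare {#4, #5, #6}: bandwidth cost 355 + fixed 122 = 477.
Compare {#1, #2, #5}: bandwidth cost 336 + fixed 144 = 480.
Compare {#2, #3, #4}: bandwidth cost 362 + fixed 140 = 502.
All other subsets cost ≥ 477. Minimum total cost: 474.

474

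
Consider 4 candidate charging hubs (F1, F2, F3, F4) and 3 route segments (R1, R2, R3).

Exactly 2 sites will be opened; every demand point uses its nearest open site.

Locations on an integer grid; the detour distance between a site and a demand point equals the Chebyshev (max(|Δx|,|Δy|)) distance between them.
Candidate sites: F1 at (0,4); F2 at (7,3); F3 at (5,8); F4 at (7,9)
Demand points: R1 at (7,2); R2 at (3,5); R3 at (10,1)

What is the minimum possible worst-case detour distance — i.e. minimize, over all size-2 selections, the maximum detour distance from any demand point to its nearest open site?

3

Open {F1, F2}.
  Farthest demand point is R2 at detour distance 3 (to F1); all others are ≤ 3.
With {F2, F3} the worst case is 3.
With {F2, F4} the worst case is 4.
No size-2 selection achieves below 3.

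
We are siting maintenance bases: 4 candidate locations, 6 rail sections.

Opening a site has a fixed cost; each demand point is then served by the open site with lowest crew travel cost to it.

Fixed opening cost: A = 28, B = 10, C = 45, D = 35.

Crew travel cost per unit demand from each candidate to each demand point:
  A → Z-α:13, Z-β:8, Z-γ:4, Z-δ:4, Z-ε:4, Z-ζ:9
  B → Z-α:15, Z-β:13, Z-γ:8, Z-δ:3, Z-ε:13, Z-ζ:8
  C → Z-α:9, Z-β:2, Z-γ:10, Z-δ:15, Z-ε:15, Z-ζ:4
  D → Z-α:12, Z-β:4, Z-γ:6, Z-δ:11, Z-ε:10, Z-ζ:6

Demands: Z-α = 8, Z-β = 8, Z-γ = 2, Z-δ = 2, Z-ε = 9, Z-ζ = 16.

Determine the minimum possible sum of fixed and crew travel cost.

277

Open {A, C}: assign each demand point to its cheapest open site.
  Z-α→C 8×9=72, Z-β→C 8×2=16, Z-γ→A 2×4=8, Z-δ→A 2×4=8, Z-ε→A 9×4=36, Z-ζ→C 16×4=64
  crew travel cost 204, fixed 73 → total 277.
Compare {A, B, C}: crew travel cost 202 + fixed 83 = 285.
Compare {A, C, D}: crew travel cost 204 + fixed 108 = 312.
Compare {A, B, C, D}: crew travel cost 202 + fixed 118 = 320.
All other subsets cost ≥ 285. Minimum total cost: 277.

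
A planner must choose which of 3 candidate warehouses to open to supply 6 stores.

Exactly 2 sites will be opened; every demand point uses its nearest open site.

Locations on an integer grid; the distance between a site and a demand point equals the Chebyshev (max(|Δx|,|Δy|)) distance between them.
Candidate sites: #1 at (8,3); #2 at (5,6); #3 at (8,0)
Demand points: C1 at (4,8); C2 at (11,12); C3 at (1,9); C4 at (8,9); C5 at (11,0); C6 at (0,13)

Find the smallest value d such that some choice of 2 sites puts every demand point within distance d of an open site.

7

Open {#1, #2}.
  Farthest demand point is C6 at distance 7 (to #2); all others are ≤ 7.
With {#2, #3} the worst case is 7.
With {#1, #3} the worst case is 10.
No size-2 selection achieves below 7.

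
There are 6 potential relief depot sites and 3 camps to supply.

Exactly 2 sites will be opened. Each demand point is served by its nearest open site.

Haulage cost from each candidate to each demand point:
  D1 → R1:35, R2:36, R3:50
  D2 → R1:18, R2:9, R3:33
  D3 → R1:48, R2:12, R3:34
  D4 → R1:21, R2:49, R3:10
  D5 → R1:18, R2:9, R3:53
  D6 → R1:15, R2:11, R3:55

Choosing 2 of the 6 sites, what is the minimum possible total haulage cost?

Open {D4, D6}.
  R1→D6 15, R2→D6 11, R3→D4 10  ⇒ total 36.
Compare {D2, D4}: total 37.
Compare {D4, D5}: total 37.
No size-2 selection does better; minimum is 36.

36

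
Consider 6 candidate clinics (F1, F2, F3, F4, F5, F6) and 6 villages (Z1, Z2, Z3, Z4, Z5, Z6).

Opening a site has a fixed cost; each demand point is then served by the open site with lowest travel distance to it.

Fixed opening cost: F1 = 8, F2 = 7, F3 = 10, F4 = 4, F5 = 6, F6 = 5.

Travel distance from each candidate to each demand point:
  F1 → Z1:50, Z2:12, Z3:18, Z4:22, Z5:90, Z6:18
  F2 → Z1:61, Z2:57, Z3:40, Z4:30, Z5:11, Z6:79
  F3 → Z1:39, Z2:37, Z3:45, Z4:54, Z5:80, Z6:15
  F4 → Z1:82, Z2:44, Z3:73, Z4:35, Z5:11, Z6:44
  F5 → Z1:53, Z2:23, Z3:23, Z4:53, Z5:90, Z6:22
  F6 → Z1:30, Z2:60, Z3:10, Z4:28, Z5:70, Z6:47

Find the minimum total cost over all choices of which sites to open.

120

Open {F1, F4, F6}: assign each demand point to its cheapest open site.
  Z1→F6 30, Z2→F1 12, Z3→F6 10, Z4→F1 22, Z5→F4 11, Z6→F1 18
  travel distance 103, fixed 17 → total 120.
Compare {F1, F2, F6}: travel distance 103 + fixed 20 = 123.
Compare {F1, F4, F5, F6}: travel distance 103 + fixed 23 = 126.
Compare {F1, F2, F4, F6}: travel distance 103 + fixed 24 = 127.
All other subsets cost ≥ 123. Minimum total cost: 120.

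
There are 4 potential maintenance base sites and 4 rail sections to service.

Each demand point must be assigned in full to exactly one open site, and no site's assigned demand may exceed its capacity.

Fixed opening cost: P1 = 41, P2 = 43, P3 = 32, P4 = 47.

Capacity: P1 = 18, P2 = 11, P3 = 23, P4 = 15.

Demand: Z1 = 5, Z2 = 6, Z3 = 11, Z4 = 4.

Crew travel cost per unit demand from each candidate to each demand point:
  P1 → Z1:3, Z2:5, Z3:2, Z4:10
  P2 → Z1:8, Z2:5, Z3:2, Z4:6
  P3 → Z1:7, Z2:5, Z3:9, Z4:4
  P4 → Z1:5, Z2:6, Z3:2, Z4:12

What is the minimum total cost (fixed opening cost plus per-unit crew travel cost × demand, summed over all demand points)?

Open {P1, P3}; cheapest assignment that respects the capacities:
  P1 (cap 18, load 16): Z1, Z3 — cost 5×3 + 11×2 = 37
  P3 (cap 23, load 10): Z2, Z4 — cost 6×5 + 4×4 = 46
  Shipping 83, fixed 73 → total 156.
  Any other capacity-feasible assignment to {P1, P3} ships for at least 83.
Compare {P1, P2}: its best feasible assignment gives total 175.
Compare {P2, P3}: its best feasible assignment gives total 178.
Every other set of open sites that can feasibly serve all demand totals ≥ 175 even under its best assignment. Minimum: 156.

156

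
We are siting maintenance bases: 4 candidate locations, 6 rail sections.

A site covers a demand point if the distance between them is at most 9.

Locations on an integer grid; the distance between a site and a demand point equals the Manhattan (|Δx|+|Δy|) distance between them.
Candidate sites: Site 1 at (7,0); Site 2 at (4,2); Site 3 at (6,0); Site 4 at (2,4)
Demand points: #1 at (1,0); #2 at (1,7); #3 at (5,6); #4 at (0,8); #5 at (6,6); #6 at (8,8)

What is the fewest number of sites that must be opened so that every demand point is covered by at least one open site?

Coverage sets (demand points within 9 of each site):
  Site 1: {#1, #3, #5, #6}
  Site 2: {#1, #2, #3, #5}
  Site 3: {#1, #3, #5}
  Site 4: {#1, #2, #3, #4, #5}
No single site covers all 6 demand points.
But {Site 1, Site 4} covers everything, so the minimum is 2.

2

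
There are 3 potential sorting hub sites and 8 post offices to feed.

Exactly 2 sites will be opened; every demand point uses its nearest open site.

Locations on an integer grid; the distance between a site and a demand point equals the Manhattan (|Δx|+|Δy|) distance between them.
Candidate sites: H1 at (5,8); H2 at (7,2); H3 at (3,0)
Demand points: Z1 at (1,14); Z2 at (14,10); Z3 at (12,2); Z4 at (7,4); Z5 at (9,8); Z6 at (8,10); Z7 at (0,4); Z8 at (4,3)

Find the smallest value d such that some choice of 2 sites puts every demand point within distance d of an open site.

11

Open {H1, H2}.
  Farthest demand point is Z2 at distance 11 (to H1); all others are ≤ 11.
With {H1, H3} the worst case is 11.
With {H2, H3} the worst case is 16.
No size-2 selection achieves below 11.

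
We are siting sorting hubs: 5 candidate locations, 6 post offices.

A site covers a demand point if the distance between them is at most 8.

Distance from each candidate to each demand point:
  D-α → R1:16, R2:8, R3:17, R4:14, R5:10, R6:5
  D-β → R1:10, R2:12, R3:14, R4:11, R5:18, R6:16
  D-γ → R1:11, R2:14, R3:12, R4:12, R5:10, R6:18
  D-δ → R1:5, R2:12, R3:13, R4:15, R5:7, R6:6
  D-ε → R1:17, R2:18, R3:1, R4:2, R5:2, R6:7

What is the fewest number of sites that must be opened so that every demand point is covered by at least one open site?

Coverage sets (demand points within 8 of each site):
  D-α: {R2, R6}
  D-β: {}
  D-γ: {}
  D-δ: {R1, R5, R6}
  D-ε: {R3, R4, R5, R6}
No 2 sites suffice: every size-2 union leaves at least one demand point uncovered.
But {D-α, D-δ, D-ε} covers everything, so the minimum is 3.

3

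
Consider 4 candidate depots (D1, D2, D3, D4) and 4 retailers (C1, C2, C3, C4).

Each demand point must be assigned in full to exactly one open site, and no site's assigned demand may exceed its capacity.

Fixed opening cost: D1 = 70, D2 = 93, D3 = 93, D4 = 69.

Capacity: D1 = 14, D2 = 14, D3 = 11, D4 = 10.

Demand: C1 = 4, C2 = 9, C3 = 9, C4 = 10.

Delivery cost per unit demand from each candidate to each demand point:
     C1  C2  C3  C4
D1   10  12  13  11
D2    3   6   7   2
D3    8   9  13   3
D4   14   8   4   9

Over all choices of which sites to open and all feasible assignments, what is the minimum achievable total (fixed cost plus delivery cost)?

Open {D2, D3, D4}; cheapest assignment that respects the capacities:
  D2 (cap 14, load 13): C1, C2 — cost 4×3 + 9×6 = 66
  D3 (cap 11, load 10): C4 — cost 10×3 = 30
  D4 (cap 10, load 9): C3 — cost 9×4 = 36
  Shipping 132, fixed 255 → total 387.
  Any other capacity-feasible assignment to {D2, D3, D4} ships for at least 132.
Compare {D1, D2, D4}: its best feasible assignment gives total 408.
Compare {D1, D3, D4}: its best feasible assignment gives total 446.
Every other set of open sites that can feasibly serve all demand totals ≥ 408 even under its best assignment. Minimum: 387.

387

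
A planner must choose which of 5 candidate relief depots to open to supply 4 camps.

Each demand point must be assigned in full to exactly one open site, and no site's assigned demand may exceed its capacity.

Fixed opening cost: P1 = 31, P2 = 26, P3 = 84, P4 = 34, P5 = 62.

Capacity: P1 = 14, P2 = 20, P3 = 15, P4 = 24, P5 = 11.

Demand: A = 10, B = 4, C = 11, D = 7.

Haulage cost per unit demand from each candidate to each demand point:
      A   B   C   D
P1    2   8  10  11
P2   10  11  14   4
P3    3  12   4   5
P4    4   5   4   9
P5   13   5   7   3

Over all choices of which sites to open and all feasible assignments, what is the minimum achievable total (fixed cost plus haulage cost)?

203

Open {P1, P2, P4}; cheapest assignment that respects the capacities:
  P1 (cap 14, load 10): A — cost 10×2 = 20
  P2 (cap 20, load 7): D — cost 7×4 = 28
  P4 (cap 24, load 15): B, C — cost 4×5 + 11×4 = 64
  Shipping 112, fixed 91 → total 203.
  Any other capacity-feasible assignment to {P1, P2, P4} ships for at least 112.
Compare {P1, P4}: its best feasible assignment gives total 212.
Compare {P2, P4}: its best feasible assignment gives total 216.
Every other set of open sites that can feasibly serve all demand totals ≥ 212 even under its best assignment. Minimum: 203.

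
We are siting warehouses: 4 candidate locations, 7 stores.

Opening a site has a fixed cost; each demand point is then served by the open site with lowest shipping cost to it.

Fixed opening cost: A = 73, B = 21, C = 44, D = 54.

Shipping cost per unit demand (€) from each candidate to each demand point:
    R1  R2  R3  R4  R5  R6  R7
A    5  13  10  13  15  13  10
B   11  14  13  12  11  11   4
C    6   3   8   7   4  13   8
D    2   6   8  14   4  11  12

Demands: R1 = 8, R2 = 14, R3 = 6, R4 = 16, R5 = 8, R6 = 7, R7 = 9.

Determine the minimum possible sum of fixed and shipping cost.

Open {B, C}: assign each demand point to its cheapest open site.
  R1→C 8×6=48, R2→C 14×3=42, R3→C 6×8=48, R4→C 16×7=112, R5→C 8×4=32, R6→B 7×11=77, R7→B 9×4=36
  shipping cost 395, fixed 65 → total 460.
Compare {B, C, D}: shipping cost 363 + fixed 119 = 482.
Compare {C}: shipping cost 445 + fixed 44 = 489.
Compare {C, D}: shipping cost 399 + fixed 98 = 497.
All other subsets cost ≥ 482. Minimum total cost: 460.

460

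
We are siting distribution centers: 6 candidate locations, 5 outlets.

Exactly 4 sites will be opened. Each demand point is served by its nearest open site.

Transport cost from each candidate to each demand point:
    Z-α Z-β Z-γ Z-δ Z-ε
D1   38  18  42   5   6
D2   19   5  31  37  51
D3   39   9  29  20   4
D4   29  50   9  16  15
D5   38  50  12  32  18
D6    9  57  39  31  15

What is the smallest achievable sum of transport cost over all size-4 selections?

34

Open {D1, D2, D4, D6}.
  Z-α→D6 9, Z-β→D2 5, Z-γ→D4 9, Z-δ→D1 5, Z-ε→D1 6  ⇒ total 34.
Compare {D1, D3, D4, D6}: total 36.
Compare {D1, D2, D5, D6}: total 37.
No size-4 selection does better; minimum is 34.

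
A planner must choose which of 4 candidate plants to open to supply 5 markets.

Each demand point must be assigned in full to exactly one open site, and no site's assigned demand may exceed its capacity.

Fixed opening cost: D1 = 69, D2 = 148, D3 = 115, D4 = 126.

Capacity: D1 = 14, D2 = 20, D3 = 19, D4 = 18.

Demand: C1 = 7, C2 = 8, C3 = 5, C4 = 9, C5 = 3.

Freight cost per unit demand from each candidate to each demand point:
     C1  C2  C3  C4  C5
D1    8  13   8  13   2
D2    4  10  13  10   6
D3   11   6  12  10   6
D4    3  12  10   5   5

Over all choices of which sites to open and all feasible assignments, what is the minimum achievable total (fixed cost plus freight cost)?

Open {D3, D4}; cheapest assignment that respects the capacities:
  D3 (cap 19, load 16): C2, C3, C5 — cost 8×6 + 5×12 + 3×6 = 126
  D4 (cap 18, load 16): C1, C4 — cost 7×3 + 9×5 = 66
  Shipping 192, fixed 241 → total 433.
  Any other capacity-feasible assignment to {D3, D4} ships for at least 192.
Compare {D1, D3, D4}: its best feasible assignment gives total 470.
Compare {D1, D3}: its best feasible assignment gives total 484.
Every other set of open sites that can feasibly serve all demand totals ≥ 470 even under its best assignment. Minimum: 433.

433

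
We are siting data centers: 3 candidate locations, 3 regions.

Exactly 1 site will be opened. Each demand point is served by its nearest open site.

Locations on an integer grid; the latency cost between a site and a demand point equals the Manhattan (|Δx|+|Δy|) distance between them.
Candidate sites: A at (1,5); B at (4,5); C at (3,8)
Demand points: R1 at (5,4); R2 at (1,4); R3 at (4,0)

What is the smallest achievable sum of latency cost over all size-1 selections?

11

Open {B}.
  R1→B 2, R2→B 4, R3→B 5  ⇒ total 11.
Compare {A}: total 14.
Compare {C}: total 21.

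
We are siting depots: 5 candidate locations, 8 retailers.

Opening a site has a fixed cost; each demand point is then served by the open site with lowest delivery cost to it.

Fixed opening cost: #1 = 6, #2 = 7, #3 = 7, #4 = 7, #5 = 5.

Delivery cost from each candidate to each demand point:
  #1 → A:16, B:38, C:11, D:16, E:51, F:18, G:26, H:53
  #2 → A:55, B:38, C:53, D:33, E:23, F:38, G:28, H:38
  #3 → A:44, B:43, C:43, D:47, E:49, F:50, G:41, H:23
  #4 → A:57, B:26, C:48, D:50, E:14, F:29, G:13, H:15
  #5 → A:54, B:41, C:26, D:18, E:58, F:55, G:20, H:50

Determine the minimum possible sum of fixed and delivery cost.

Open {#1, #4}: assign each demand point to its cheapest open site.
  A→#1 16, B→#4 26, C→#1 11, D→#1 16, E→#4 14, F→#1 18, G→#4 13, H→#4 15
  delivery cost 129, fixed 13 → total 142.
Compare {#1, #4, #5}: delivery cost 129 + fixed 18 = 147.
Compare {#1, #2, #4}: delivery cost 129 + fixed 20 = 149.
Compare {#1, #3, #4}: delivery cost 129 + fixed 20 = 149.
All other subsets cost ≥ 147. Minimum total cost: 142.

142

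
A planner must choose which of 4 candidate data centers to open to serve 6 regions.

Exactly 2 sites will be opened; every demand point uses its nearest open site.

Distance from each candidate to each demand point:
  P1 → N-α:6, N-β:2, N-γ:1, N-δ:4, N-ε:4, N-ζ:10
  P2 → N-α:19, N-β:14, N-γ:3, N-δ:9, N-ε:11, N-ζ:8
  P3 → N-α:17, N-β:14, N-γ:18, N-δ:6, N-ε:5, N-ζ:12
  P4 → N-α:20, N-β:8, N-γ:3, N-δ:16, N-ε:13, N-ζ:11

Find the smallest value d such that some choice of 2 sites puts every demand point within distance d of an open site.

8

Open {P1, P2}.
  Farthest demand point is N-ζ at distance 8 (to P2); all others are ≤ 8.
With {P1, P3} the worst case is 10.
With {P1, P4} the worst case is 10.
No size-2 selection achieves below 8.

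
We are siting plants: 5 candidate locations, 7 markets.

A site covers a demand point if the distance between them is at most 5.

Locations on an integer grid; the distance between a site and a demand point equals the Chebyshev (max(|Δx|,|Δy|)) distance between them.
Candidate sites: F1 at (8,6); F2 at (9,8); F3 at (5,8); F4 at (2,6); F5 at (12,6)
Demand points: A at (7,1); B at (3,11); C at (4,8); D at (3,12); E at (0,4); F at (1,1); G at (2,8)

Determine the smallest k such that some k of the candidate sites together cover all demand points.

Coverage sets (demand points within 5 of each site):
  F1: {A, B, C}
  F2: {C}
  F3: {B, C, D, E, G}
  F4: {A, B, C, E, F, G}
  F5: {A}
No single site covers all 7 demand points.
But {F3, F4} covers everything, so the minimum is 2.

2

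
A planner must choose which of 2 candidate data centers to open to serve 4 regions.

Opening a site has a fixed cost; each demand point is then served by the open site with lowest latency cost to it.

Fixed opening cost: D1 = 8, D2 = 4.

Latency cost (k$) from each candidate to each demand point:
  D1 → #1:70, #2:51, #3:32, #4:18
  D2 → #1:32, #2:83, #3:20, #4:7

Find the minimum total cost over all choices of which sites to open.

Open {D1, D2}: assign each demand point to its cheapest open site.
  #1→D2 32, #2→D1 51, #3→D2 20, #4→D2 7
  latency cost 110, fixed 12 → total 122.
Compare {D2}: latency cost 142 + fixed 4 = 146.
Compare {D1}: latency cost 171 + fixed 8 = 179.

122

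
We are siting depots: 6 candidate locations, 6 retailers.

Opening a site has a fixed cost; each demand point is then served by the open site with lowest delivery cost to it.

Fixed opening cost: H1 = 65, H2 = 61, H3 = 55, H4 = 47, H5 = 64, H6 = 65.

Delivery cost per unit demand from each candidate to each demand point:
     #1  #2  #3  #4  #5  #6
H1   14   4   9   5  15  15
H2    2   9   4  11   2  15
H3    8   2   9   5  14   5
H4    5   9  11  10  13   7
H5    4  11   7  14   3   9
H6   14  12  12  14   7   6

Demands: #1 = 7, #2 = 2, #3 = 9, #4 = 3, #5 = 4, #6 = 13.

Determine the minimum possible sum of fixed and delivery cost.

258

Open {H2, H3}: assign each demand point to its cheapest open site.
  #1→H2 7×2=14, #2→H3 2×2=4, #3→H2 9×4=36, #4→H3 3×5=15, #5→H2 4×2=8, #6→H3 13×5=65
  delivery cost 142, fixed 116 → total 258.
Compare {H2, H4}: delivery cost 197 + fixed 108 = 305.
Compare {H2, H3, H4}: delivery cost 142 + fixed 163 = 305.
Compare {H3, H5}: delivery cost 187 + fixed 119 = 306.
All other subsets cost ≥ 305. Minimum total cost: 258.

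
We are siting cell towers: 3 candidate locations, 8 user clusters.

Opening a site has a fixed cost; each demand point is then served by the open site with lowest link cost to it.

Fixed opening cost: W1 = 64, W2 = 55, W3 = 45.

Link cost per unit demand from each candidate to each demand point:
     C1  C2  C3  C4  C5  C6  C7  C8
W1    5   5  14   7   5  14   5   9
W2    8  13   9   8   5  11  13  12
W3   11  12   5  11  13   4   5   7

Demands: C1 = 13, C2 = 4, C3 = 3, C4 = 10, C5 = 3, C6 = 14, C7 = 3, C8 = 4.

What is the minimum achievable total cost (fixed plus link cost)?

393

Open {W1, W3}: assign each demand point to its cheapest open site.
  C1→W1 13×5=65, C2→W1 4×5=20, C3→W3 3×5=15, C4→W1 10×7=70, C5→W1 3×5=15, C6→W3 14×4=56, C7→W1 3×5=15, C8→W3 4×7=28
  link cost 284, fixed 109 → total 393.
Compare {W1, W2, W3}: link cost 284 + fixed 164 = 448.
Compare {W2, W3}: link cost 361 + fixed 100 = 461.
Compare {W3}: link cost 454 + fixed 45 = 499.
All other subsets cost ≥ 448. Minimum total cost: 393.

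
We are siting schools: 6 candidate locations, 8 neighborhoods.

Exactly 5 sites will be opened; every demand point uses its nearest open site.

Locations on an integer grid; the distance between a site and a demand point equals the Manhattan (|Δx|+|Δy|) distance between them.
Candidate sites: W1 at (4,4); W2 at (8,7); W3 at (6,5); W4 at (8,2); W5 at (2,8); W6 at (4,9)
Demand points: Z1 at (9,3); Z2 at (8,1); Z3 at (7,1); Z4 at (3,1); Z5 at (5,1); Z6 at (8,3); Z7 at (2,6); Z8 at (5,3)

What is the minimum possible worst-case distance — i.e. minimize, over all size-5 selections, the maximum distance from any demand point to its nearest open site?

Open {W1, W2, W3, W4, W5}.
  Farthest demand point is Z4 at distance 4 (to W1); all others are ≤ 4.
With {W1, W2, W3, W4, W6} the worst case is 4.
With {W1, W2, W4, W5, W6} the worst case is 4.
No size-5 selection achieves below 4.

4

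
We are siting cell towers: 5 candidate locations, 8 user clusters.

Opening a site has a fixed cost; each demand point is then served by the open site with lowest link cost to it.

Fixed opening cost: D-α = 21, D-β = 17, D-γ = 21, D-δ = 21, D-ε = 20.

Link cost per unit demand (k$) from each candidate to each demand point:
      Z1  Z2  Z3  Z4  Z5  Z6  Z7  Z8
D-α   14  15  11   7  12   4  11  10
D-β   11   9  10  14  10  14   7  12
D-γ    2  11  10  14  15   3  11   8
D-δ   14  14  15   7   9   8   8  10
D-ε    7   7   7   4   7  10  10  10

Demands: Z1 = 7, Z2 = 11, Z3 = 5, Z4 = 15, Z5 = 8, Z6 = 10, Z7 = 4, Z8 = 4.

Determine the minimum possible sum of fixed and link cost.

385

Open {D-γ, D-ε}: assign each demand point to its cheapest open site.
  Z1→D-γ 7×2=14, Z2→D-ε 11×7=77, Z3→D-ε 5×7=35, Z4→D-ε 15×4=60, Z5→D-ε 8×7=56, Z6→D-γ 10×3=30, Z7→D-ε 4×10=40, Z8→D-γ 4×8=32
  link cost 344, fixed 41 → total 385.
Compare {D-β, D-γ, D-ε}: link cost 332 + fixed 58 = 390.
Compare {D-γ, D-δ, D-ε}: link cost 336 + fixed 62 = 398.
Compare {D-α, D-γ, D-ε}: link cost 344 + fixed 62 = 406.
All other subsets cost ≥ 390. Minimum total cost: 385.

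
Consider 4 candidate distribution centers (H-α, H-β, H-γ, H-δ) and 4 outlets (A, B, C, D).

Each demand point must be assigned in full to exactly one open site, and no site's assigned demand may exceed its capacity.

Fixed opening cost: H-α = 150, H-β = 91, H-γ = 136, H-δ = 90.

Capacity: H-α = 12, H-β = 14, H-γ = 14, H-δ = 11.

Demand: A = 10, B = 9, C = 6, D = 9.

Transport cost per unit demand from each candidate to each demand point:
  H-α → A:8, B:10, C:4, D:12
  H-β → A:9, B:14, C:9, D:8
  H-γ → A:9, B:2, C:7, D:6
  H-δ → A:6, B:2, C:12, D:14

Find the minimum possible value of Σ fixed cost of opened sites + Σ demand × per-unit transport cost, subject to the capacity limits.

Open {H-α, H-β, H-γ, H-δ}; cheapest assignment that respects the capacities:
  H-α (cap 12, load 6): C — cost 6×4 = 24
  H-β (cap 14, load 9): D — cost 9×8 = 72
  H-γ (cap 14, load 9): B — cost 9×2 = 18
  H-δ (cap 11, load 10): A — cost 10×6 = 60
  Shipping 174, fixed 467 → total 641.
  Any other capacity-feasible assignment to {H-α, H-β, H-γ, H-δ} ships for at least 174.
Total demand is 34; every other set of sites either has combined capacity below 34 or cannot fit the demands without splitting one across sites, so {H-α, H-β, H-γ, H-δ} is the only feasible choice of open sites. Minimum: 641.

641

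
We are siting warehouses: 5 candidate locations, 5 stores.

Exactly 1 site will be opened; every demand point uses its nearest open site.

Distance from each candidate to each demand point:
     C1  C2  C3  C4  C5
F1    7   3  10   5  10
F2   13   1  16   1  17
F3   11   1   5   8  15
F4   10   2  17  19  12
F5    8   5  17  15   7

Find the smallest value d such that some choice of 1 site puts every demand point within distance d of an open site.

10

Open {F1}.
  Farthest demand point is C3 at distance 10 (to F1); all others are ≤ 10.
With {F3} the worst case is 15.
With {F2} the worst case is 17.
No size-1 selection achieves below 10.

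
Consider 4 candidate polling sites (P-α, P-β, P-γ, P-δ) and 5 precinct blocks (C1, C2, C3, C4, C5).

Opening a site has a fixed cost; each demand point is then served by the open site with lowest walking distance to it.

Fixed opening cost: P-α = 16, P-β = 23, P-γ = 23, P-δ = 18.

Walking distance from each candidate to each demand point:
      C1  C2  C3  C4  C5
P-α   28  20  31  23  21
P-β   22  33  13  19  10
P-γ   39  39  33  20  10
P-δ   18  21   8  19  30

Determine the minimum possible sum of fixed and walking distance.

Open {P-δ}: assign each demand point to its cheapest open site.
  C1→P-δ 18, C2→P-δ 21, C3→P-δ 8, C4→P-δ 19, C5→P-δ 30
  walking distance 96, fixed 18 → total 114.
Compare {P-β, P-δ}: walking distance 76 + fixed 41 = 117.
Compare {P-γ, P-δ}: walking distance 76 + fixed 41 = 117.
Compare {P-β}: walking distance 97 + fixed 23 = 120.
All other subsets cost ≥ 117. Minimum total cost: 114.

114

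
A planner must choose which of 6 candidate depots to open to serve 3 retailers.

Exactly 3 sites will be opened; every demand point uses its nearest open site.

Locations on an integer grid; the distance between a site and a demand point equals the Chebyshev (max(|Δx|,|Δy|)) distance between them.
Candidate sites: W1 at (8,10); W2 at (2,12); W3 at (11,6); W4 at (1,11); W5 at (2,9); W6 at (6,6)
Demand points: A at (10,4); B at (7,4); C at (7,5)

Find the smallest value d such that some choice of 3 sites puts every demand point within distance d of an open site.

2

Open {W1, W3, W6}.
  Farthest demand point is A at distance 2 (to W3); all others are ≤ 2.
With {W2, W3, W6} the worst case is 2.
With {W3, W4, W6} the worst case is 2.
No size-3 selection achieves below 2.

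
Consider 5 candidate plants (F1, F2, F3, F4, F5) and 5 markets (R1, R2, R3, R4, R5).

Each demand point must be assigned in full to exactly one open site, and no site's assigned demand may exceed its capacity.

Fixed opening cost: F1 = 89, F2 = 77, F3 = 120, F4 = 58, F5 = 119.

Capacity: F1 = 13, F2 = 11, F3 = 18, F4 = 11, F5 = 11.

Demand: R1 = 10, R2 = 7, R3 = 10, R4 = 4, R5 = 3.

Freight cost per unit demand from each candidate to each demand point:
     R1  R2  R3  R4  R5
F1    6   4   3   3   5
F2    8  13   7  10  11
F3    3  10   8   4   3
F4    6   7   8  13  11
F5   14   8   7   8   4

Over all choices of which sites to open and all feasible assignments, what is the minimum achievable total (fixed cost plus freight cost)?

401

Open {F1, F3, F4}; cheapest assignment that respects the capacities:
  F1 (cap 13, load 10): R3 — cost 10×3 = 30
  F3 (cap 18, load 17): R1, R4, R5 — cost 10×3 + 4×4 + 3×3 = 55
  F4 (cap 11, load 7): R2 — cost 7×7 = 49
  Shipping 134, fixed 267 → total 401.
  Any other capacity-feasible assignment to {F1, F3, F4} ships for at least 134.
Compare {F2, F3, F4}: its best feasible assignment gives total 429.
Compare {F1, F2, F3}: its best feasible assignment gives total 435.
Every other set of open sites that can feasibly serve all demand totals ≥ 429 even under its best assignment. Minimum: 401.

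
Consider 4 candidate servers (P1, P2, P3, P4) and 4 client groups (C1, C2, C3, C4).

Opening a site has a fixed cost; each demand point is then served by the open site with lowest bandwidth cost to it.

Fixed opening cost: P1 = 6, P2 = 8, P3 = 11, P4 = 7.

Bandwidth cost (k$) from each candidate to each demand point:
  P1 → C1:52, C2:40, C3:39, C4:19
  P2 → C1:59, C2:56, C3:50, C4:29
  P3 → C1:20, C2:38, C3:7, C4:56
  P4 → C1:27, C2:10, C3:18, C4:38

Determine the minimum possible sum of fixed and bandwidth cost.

Open {P1, P3, P4}: assign each demand point to its cheapest open site.
  C1→P3 20, C2→P4 10, C3→P3 7, C4→P1 19
  bandwidth cost 56, fixed 24 → total 80.
Compare {P1, P4}: bandwidth cost 74 + fixed 13 = 87.
Compare {P1, P2, P3, P4}: bandwidth cost 56 + fixed 32 = 88.
Compare {P2, P3, P4}: bandwidth cost 66 + fixed 26 = 92.
All other subsets cost ≥ 87. Minimum total cost: 80.

80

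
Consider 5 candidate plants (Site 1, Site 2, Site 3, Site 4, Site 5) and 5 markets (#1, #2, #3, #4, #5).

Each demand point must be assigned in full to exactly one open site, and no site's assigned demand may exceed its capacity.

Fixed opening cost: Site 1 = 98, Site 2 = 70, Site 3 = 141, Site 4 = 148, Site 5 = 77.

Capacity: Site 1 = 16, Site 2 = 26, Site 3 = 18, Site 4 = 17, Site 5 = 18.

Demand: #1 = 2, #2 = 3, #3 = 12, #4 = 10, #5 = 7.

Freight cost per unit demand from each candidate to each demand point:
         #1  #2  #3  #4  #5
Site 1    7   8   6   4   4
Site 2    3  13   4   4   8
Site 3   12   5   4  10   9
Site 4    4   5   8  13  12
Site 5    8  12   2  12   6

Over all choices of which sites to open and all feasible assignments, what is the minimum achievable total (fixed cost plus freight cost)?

309

Open {Site 2, Site 5}; cheapest assignment that respects the capacities:
  Site 2 (cap 26, load 19): #1, #4, #5 — cost 2×3 + 10×4 + 7×8 = 102
  Site 5 (cap 18, load 15): #2, #3 — cost 3×12 + 12×2 = 60
  Shipping 162, fixed 147 → total 309.
  Any other capacity-feasible assignment to {Site 2, Site 5} ships for at least 162.
Compare {Site 1, Site 2}: its best feasible assignment gives total 314.
Compare {Site 1, Site 2, Site 5}: its best feasible assignment gives total 367.
Every other set of open sites that can feasibly serve all demand totals ≥ 314 even under its best assignment. Minimum: 309.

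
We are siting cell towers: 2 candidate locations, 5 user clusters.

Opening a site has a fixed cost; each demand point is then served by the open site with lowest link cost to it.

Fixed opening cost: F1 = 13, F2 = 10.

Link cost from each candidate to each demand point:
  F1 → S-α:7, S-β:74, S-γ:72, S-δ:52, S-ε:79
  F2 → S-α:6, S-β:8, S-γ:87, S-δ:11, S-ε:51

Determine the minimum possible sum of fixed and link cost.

171

Open {F1, F2}: assign each demand point to its cheapest open site.
  S-α→F2 6, S-β→F2 8, S-γ→F1 72, S-δ→F2 11, S-ε→F2 51
  link cost 148, fixed 23 → total 171.
Compare {F2}: link cost 163 + fixed 10 = 173.
Compare {F1}: link cost 284 + fixed 13 = 297.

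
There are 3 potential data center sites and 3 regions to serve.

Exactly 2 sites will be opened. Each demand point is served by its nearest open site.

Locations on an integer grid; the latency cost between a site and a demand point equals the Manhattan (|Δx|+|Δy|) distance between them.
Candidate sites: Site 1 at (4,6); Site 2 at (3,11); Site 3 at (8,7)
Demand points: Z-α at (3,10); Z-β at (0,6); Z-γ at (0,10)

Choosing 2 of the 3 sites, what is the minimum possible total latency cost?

Open {Site 1, Site 2}.
  Z-α→Site 2 1, Z-β→Site 1 4, Z-γ→Site 2 4  ⇒ total 9.
Compare {Site 2, Site 3}: total 13.
Compare {Site 1, Site 3}: total 17.

9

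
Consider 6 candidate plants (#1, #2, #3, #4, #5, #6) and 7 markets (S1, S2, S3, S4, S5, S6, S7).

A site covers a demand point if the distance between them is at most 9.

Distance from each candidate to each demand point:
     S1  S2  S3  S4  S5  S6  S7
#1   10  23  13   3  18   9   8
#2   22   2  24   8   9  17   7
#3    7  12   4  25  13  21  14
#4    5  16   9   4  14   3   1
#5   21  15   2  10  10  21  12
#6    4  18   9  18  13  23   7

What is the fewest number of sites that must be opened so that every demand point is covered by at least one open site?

2

Coverage sets (demand points within 9 of each site):
  #1: {S4, S6, S7}
  #2: {S2, S4, S5, S7}
  #3: {S1, S3}
  #4: {S1, S3, S4, S6, S7}
  #5: {S3}
  #6: {S1, S3, S7}
No single site covers all 7 demand points.
But {#2, #4} covers everything, so the minimum is 2.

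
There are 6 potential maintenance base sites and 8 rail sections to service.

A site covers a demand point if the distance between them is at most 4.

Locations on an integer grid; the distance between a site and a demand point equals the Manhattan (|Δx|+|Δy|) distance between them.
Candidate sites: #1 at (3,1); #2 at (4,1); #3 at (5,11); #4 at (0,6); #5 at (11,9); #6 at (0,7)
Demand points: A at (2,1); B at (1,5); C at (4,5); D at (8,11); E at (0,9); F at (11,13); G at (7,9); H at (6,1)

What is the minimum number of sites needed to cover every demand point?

4

Coverage sets (demand points within 4 of each site):
  #1: {A, H}
  #2: {A, C, H}
  #3: {D, G}
  #4: {B, E}
  #5: {F, G}
  #6: {B, E}
No 3 sites suffice: every size-3 union leaves at least one demand point uncovered.
But {#2, #3, #4, #5} covers everything, so the minimum is 4.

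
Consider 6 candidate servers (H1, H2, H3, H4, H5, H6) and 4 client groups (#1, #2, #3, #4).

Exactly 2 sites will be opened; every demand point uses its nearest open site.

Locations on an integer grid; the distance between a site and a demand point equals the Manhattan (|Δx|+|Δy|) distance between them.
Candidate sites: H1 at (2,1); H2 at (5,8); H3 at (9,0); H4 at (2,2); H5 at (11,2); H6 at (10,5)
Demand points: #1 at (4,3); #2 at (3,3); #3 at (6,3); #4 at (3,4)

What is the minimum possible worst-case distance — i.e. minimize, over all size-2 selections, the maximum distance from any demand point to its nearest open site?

5

Open {H1, H4}.
  Farthest demand point is #3 at distance 5 (to H4); all others are ≤ 5.
With {H2, H4} the worst case is 5.
With {H3, H4} the worst case is 5.
No size-2 selection achieves below 5.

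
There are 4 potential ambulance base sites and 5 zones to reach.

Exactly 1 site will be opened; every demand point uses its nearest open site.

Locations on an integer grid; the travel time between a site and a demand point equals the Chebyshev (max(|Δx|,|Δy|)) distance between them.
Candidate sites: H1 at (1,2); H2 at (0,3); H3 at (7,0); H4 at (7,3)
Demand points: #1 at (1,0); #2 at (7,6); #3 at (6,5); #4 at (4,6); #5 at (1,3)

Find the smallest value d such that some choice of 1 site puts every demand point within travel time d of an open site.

Open {H1}.
  Farthest demand point is #2 at travel time 6 (to H1); all others are ≤ 6.
With {H3} the worst case is 6.
With {H4} the worst case is 6.
No size-1 selection achieves below 6.

6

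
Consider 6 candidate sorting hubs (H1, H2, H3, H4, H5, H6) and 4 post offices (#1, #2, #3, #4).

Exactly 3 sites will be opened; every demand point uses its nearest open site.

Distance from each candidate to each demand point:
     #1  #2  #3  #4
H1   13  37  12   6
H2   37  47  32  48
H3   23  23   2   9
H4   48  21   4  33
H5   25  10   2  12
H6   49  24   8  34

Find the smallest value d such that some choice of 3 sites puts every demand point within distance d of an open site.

Open {H1, H2, H5}.
  Farthest demand point is #1 at distance 13 (to H1); all others are ≤ 13.
With {H1, H3, H5} the worst case is 13.
With {H1, H4, H5} the worst case is 13.
No size-3 selection achieves below 13.

13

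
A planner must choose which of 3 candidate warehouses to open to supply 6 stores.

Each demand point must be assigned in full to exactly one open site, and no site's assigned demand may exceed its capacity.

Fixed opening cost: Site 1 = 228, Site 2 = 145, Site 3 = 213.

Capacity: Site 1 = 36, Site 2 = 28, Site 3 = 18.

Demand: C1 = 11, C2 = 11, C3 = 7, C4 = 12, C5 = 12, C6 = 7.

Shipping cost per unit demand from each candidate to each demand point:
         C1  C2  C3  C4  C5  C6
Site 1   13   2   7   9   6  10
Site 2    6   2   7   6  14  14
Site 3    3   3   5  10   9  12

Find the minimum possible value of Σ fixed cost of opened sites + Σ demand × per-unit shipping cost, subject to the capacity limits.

788

Open {Site 1, Site 2}; cheapest assignment that respects the capacities:
  Site 1 (cap 36, load 35): C2, C4, C5 — cost 11×2 + 12×9 + 12×6 = 202
  Site 2 (cap 28, load 25): C1, C3, C6 — cost 11×6 + 7×7 + 7×14 = 213
  Shipping 415, fixed 373 → total 788.
  Any other capacity-feasible assignment to {Site 1, Site 2} ships for at least 415.
Compare {Site 1, Site 2, Site 3}: its best feasible assignment gives total 890.
Every other set of open sites that can feasibly serve all demand totals ≥ 890 even under its best assignment. Minimum: 788.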